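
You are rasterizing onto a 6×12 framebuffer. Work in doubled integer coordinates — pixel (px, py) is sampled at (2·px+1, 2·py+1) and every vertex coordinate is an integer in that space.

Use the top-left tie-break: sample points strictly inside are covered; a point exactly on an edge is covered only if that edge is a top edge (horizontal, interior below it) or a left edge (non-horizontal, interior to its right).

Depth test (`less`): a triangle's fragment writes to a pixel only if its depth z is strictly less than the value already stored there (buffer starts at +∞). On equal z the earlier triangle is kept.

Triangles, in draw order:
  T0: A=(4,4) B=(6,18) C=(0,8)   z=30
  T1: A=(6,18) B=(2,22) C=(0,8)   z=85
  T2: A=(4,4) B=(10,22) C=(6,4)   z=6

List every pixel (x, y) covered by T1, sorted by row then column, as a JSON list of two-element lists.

T0:
  2·area = 64
  edge (4, 4)→(6, 18): d=(2,14) right/bottom  bias=-1
  edge (6, 18)→(0, 8): d=(-6,-10) top-left  bias=+0
  edge (0, 8)→(4, 4): d=(4,-4) top-left  bias=+0
    (3,0)@(7, 1): e=[-48,112,0] → ·  [on edge]
    (2,1)@(5, 3): e=[-16,80,0] → ·  [on edge]
    (1,2)@(3, 5): e=[16,48,0] → █  [on edge]
    (2,2)@(5, 5): e=[-12,68,8] → ·
    (0,3)@(1, 7): e=[48,16,0] → █  [on edge]
    (2,3)@(5, 7): e=[-8,56,16] → ·
    (0,4)@(1, 9): e=[52,4,8] → █
    (2,4)@(5, 9): e=[-4,44,24] → ·
    (0,5)@(1, 11): e=[56,-8,16] → ·
    (1,5)@(3, 11): e=[28,12,24] → █
    (2,5)@(5, 11): e=[0,32,32] → ·  [on edge]
    (1,6)@(3, 13): e=[32,0,32] → █  [on edge]
    (4,11)@(9, 23): e=[-32,0,96] → ·  [on edge]
  covered (9 px):
    · · · · · ·
    · · · · · ·
    · █ · · · ·
    █ █ · · · ·
    █ █ · · · ·
    · █ · · · ·
    · █ █ · · ·
    · · █ · · ·
    · · · · · ·
    · · · · · ·
    · · · · · ·
    · · · · · ·
T1:
  2·area = 64
  edge (6, 18)→(2, 22): d=(-4,4) right/bottom  bias=-1
  edge (2, 22)→(0, 8): d=(-2,-14) top-left  bias=+0
  edge (0, 8)→(6, 18): d=(6,10) right/bottom  bias=-1
    (0,5)@(1, 11): e=[48,8,8] → █
    (1,5)@(3, 11): e=[40,36,-12] → ·
    (0,6)@(1, 13): e=[40,4,20] → █
    (1,6)@(3, 13): e=[32,32,0] → ·  [on edge]
    (5,6)@(11, 13): e=[0,144,-80] → ·  [on edge]
    (0,7)@(1, 15): e=[32,0,32] → █  [on edge]
    (1,7)@(3, 15): e=[24,28,12] → █
    (2,7)@(5, 15): e=[16,56,-8] → ·
    (4,7)@(9, 15): e=[0,112,-48] → ·  [on edge]
    (0,8)@(1, 17): e=[24,-4,44] → ·
    (1,8)@(3, 17): e=[16,24,24] → █
    (2,8)@(5, 17): e=[8,52,4] → █
    (3,8)@(7, 17): e=[0,80,-16] → ·  [on edge]
    (2,9)@(5, 19): e=[0,48,16] → ·  [on edge]
    (1,10)@(3, 21): e=[0,16,48] → ·  [on edge]
    (0,11)@(1, 23): e=[0,-16,80] → ·  [on edge]
    (4,11)@(9, 23): e=[-32,96,0] → ·  [on edge]
  covered (7 px):
    · · · · · ·
    · · · · · ·
    · · · · · ·
    · · · · · ·
    · · · · · ·
    █ · · · · ·
    █ · · · · ·
    █ █ · · · ·
    · █ █ · · ·
    · █ · · · ·
    · · · · · ·
    · · · · · ·
T2:
  2·area = 36  (B↔C swapped to make it positive)
  edge (4, 4)→(6, 4): d=(2,0) top-left  bias=+0
  edge (6, 4)→(10, 22): d=(4,18) right/bottom  bias=-1
  edge (10, 22)→(4, 4): d=(-6,-18) top-left  bias=+0
    (1,0)@(3, 1): e=[-6,42,0] → ·  [on edge]
    (2,2)@(5, 5): e=[2,22,12] → █
    (3,2)@(7, 5): e=[2,-14,48] → ·
    (2,3)@(5, 7): e=[6,30,0] → █  [on edge]
    (3,3)@(7, 7): e=[6,-6,36] → ·
    (2,4)@(5, 9): e=[10,38,-12] → ·
    (3,4)@(7, 9): e=[10,2,24] → █
    (4,4)@(9, 9): e=[10,-34,60] → ·
    (3,5)@(7, 11): e=[14,10,12] → █
    (4,5)@(9, 11): e=[14,-26,48] → ·
    (3,6)@(7, 13): e=[18,18,0] → █  [on edge]
    (4,6)@(9, 13): e=[18,-18,36] → ·
    (4,9)@(9, 19): e=[30,6,0] → █  [on edge]
  covered (6 px):
    · · · · · ·
    · · · · · ·
    · · █ · · ·
    · · █ · · ·
    · · · █ · ·
    · · · █ · ·
    · · · █ · ·
    · · · · · ·
    · · · · · ·
    · · · · █ ·
    · · · · · ·
    · · · · · ·

Result: [[0,5],[0,6],[0,7],[1,7],[1,8],[2,8],[1,9]]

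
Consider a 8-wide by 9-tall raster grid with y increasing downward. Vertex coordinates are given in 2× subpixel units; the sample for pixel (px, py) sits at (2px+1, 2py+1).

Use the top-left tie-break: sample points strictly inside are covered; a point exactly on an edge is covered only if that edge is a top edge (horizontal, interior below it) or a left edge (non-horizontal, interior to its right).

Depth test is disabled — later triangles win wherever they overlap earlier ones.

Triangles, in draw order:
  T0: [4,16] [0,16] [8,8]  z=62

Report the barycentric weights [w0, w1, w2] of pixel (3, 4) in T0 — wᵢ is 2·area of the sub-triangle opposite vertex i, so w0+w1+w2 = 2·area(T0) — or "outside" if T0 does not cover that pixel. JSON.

T0:
  2·area = 32
  edge (4, 16)→(0, 16): d=(-4,0) right/bottom  bias=-1
  edge (0, 16)→(8, 8): d=(8,-8) top-left  bias=+0
  edge (8, 8)→(4, 16): d=(-4,8) right/bottom  bias=-1
    (7,0)@(15, 1): e=[60,0,-28] → ·  [on edge]
    (6,1)@(13, 3): e=[52,0,-20] → ·  [on edge]
    (5,2)@(11, 5): e=[44,0,-12] → ·  [on edge]
    (4,3)@(9, 7): e=[36,0,-4] → ·  [on edge]
    (3,4)@(7, 9): e=[28,0,4] → #  [on edge]
    (4,4)@(9, 9): e=[28,16,-12] → ·
    (2,5)@(5, 11): e=[20,0,12] → #  [on edge]
    (3,5)@(7, 11): e=[20,16,-4] → ·
    (1,6)@(3, 13): e=[12,0,20] → #  [on edge]
    (3,6)@(7, 13): e=[12,32,-12] → ·
    (0,7)@(1, 15): e=[4,0,28] → #  [on edge]
    (2,7)@(5, 15): e=[4,32,-4] → ·
  covered (6 px):
    · · · · · · · ·
    · · · · · · · ·
    · · · · · · · ·
    · · · · · · · ·
    · · · # · · · ·
    · · # · · · · ·
    · # # · · · · ·
    # # · · · · · ·
    · · · · · · · ·

Result: [0,4,28]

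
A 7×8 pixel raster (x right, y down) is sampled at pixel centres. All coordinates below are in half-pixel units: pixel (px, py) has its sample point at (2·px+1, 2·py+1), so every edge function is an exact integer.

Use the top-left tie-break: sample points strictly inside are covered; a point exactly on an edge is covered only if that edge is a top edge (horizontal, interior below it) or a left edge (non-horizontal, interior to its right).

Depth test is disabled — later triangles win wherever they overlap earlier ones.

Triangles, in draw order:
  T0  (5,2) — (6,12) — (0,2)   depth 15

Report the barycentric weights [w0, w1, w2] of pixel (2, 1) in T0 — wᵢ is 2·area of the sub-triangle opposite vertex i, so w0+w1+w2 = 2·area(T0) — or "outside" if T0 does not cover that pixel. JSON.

T0:
  2·area = 50
  edge (5, 2)→(6, 12): d=(1,10) right/bottom  bias=-1
  edge (6, 12)→(0, 2): d=(-6,-10) top-left  bias=+0
  edge (0, 2)→(5, 2): d=(5,0) top-left  bias=+0
    (0,1)@(1, 3): e=[41,4,5] → X
    (1,1)@(3, 3): e=[21,24,5] → X
    (2,1)@(5, 3): e=[1,44,5] → X
    (3,1)@(7, 3): e=[-19,64,5] → .
    (0,2)@(1, 5): e=[43,-8,15] → .
    (1,2)@(3, 5): e=[23,12,15] → X
    (3,2)@(7, 5): e=[-17,52,15] → .
    (1,3)@(3, 7): e=[25,0,25] → X  [on edge]
    (3,3)@(7, 7): e=[-15,40,25] → .
    (1,4)@(3, 9): e=[27,-12,35] → .
    (2,4)@(5, 9): e=[7,8,35] → X
    (3,4)@(7, 9): e=[-13,28,35] → .
  covered (8 px):
    . . . . . . .
    X X X . . . .
    . X X . . . .
    . X X . . . .
    . . X . . . .
    . . . . . . .
    . . . . . . .
    . . . . . . .

Answer: [44,5,1]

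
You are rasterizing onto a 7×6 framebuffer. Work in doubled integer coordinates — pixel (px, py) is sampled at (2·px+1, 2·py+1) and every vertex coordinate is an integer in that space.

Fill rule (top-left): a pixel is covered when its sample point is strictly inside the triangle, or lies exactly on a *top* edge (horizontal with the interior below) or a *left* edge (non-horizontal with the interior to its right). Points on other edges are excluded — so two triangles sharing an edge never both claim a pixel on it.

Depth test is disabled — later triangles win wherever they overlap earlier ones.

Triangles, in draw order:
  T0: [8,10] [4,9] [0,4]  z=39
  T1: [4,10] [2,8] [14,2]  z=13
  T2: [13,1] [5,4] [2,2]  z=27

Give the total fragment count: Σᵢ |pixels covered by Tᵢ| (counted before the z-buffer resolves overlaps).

T0:
  2·area = 16
  edge (8, 10)→(4, 9): d=(-4,-1) top-left  bias=+0
  edge (4, 9)→(0, 4): d=(-4,-5) top-left  bias=+0
  edge (0, 4)→(8, 10): d=(8,6) right/bottom  bias=-1
    (0,2)@(1, 5): e=[13,1,2] → █
    (1,2)@(3, 5): e=[15,11,-10] → ·
    (0,3)@(1, 7): e=[5,-7,18] → ·
    (1,3)@(3, 7): e=[7,3,6] → █
    (2,3)@(5, 7): e=[9,13,-6] → ·
    (1,4)@(3, 9): e=[-1,-5,22] → ·
    (2,4)@(5, 9): e=[1,5,10] → █
    (3,4)@(7, 9): e=[3,15,-2] → ·
    (2,5)@(5, 11): e=[-7,-3,26] → ·
  covered (3 px):
    · · · · · · ·
    · · · · · · ·
    █ · · · · · ·
    · █ · · · · ·
    · · █ · · · ·
    · · · · · · ·
T1:
  2·area = 36
  edge (4, 10)→(2, 8): d=(-2,-2) top-left  bias=+0
  edge (2, 8)→(14, 2): d=(12,-6) top-left  bias=+0
  edge (14, 2)→(4, 10): d=(-10,8) right/bottom  bias=-1
    (4,2)@(9, 5): e=[20,6,10] → █
    (5,2)@(11, 5): e=[24,18,-6] → ·
    (0,3)@(1, 7): e=[0,-18,54] → ·  [on edge]
    (2,3)@(5, 7): e=[8,6,22] → █
    (3,3)@(7, 7): e=[12,18,6] → █
    (4,3)@(9, 7): e=[16,30,-10] → ·
    (1,4)@(3, 9): e=[0,18,18] → █  [on edge]
    (3,4)@(7, 9): e=[8,42,-14] → ·
    (1,5)@(3, 11): e=[-4,42,-2] → ·
    (2,5)@(5, 11): e=[0,54,-18] → ·  [on edge]
  covered (5 px):
    · · · · · · ·
    · · · · · · ·
    · · · · █ · ·
    · · █ █ · · ·
    · █ █ · · · ·
    · · · · · · ·
T2:
  2·area = 25
  edge (13, 1)→(5, 4): d=(-8,3) right/bottom  bias=-1
  edge (5, 4)→(2, 2): d=(-3,-2) top-left  bias=+0
  edge (2, 2)→(13, 1): d=(11,-1) top-left  bias=+0
    (6,0)@(13, 1): e=[0,25,0] → ·  [on edge]
    (2,1)@(5, 3): e=[8,3,14] → █
    (3,1)@(7, 3): e=[2,7,16] → █
    (4,1)@(9, 3): e=[-4,11,18] → ·
    (2,2)@(5, 5): e=[-8,-3,36] → ·
    (3,2)@(7, 5): e=[-14,1,38] → ·
  covered (2 px):
    · · · · · · ·
    · · █ █ · · ·
    · · · · · · ·
    · · · · · · ·
    · · · · · · ·
    · · · · · · ·

Final: 10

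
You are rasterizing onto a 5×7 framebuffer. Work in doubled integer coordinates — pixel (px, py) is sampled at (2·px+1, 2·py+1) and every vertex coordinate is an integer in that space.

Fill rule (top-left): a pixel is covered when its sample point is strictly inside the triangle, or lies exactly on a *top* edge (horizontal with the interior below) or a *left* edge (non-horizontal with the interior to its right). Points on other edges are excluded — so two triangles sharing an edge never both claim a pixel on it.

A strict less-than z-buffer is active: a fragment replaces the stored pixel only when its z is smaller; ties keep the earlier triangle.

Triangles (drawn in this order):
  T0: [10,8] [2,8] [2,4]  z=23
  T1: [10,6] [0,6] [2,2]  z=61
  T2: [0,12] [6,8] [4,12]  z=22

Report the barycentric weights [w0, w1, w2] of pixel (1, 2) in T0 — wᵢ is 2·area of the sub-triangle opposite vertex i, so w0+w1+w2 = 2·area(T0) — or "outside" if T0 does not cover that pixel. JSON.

T0:
  2·area = 32
  edge (10, 8)→(2, 8): d=(-8,0) right/bottom  bias=-1
  edge (2, 8)→(2, 4): d=(0,-4) top-left  bias=+0
  edge (2, 4)→(10, 8): d=(8,4) right/bottom  bias=-1
    (1,2)@(3, 5): e=[24,4,4] → █
    (2,2)@(5, 5): e=[24,12,-4] → ·
    (1,3)@(3, 7): e=[8,4,20] → █
    (2,3)@(5, 7): e=[8,12,12] → █
    (3,3)@(7, 7): e=[8,20,4] → █
    (4,3)@(9, 7): e=[8,28,-4] → ·
    (1,4)@(3, 9): e=[-8,4,36] → ·
    (2,4)@(5, 9): e=[-8,12,28] → ·
    (3,4)@(7, 9): e=[-8,20,20] → ·
  covered (4 px):
    · · · · ·
    · · · · ·
    · █ · · ·
    · █ █ █ ·
    · · · · ·
    · · · · ·
    · · · · ·
T1:
  2·area = 40
  edge (10, 6)→(0, 6): d=(-10,0) right/bottom  bias=-1
  edge (0, 6)→(2, 2): d=(2,-4) top-left  bias=+0
  edge (2, 2)→(10, 6): d=(8,4) right/bottom  bias=-1
    (1,1)@(3, 3): e=[30,6,4] → █
    (2,1)@(5, 3): e=[30,14,-4] → ·
    (0,2)@(1, 5): e=[10,2,28] → █
    (2,2)@(5, 5): e=[10,18,12] → █
    (3,2)@(7, 5): e=[10,26,4] → █
    (4,2)@(9, 5): e=[10,34,-4] → ·
    (0,3)@(1, 7): e=[-10,6,44] → ·
    (1,3)@(3, 7): e=[-10,14,36] → ·
    (2,3)@(5, 7): e=[-10,22,28] → ·
    (3,3)@(7, 7): e=[-10,30,20] → ·
  covered (5 px):
    · · · · ·
    · █ · · ·
    █ █ █ █ ·
    · · · · ·
    · · · · ·
    · · · · ·
    · · · · ·
T2:
  2·area = 16
  edge (0, 12)→(6, 8): d=(6,-4) top-left  bias=+0
  edge (6, 8)→(4, 12): d=(-2,4) right/bottom  bias=-1
  edge (4, 12)→(0, 12): d=(-4,0) right/bottom  bias=-1
    (2,4)@(5, 9): e=[2,2,12] → █
    (3,4)@(7, 9): e=[10,-6,12] → ·
    (1,5)@(3, 11): e=[6,6,4] → █
    (2,5)@(5, 11): e=[14,-2,4] → ·
    (1,6)@(3, 13): e=[18,2,-4] → ·
  covered (2 px):
    · · · · ·
    · · · · ·
    · · · · ·
    · · · · ·
    · · █ · ·
    · █ · · ·
    · · · · ·

Final: [4,4,24]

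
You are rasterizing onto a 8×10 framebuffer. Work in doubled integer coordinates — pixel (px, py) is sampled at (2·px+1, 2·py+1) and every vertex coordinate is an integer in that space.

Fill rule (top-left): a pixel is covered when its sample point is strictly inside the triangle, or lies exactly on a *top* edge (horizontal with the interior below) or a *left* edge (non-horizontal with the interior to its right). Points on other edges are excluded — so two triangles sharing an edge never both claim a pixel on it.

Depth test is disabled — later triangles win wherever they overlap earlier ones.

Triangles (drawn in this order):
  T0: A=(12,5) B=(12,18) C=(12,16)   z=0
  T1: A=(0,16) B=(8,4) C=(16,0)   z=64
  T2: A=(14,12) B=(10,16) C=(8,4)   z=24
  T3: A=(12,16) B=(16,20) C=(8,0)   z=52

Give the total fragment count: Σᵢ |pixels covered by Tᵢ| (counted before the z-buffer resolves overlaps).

T0:
  degenerate (2·area = 0) — covers nothing
T1:
  2·area = 64
  edge (0, 16)→(8, 4): d=(8,-12) top-left  bias=+0
  edge (8, 4)→(16, 0): d=(8,-4) top-left  bias=+0
  edge (16, 0)→(0, 16): d=(-16,16) right/bottom  bias=-1
    (7,0)@(15, 1): e=[60,4,0] → ·  [on edge]
    (5,1)@(11, 3): e=[28,4,32] → █
    (6,1)@(13, 3): e=[52,12,0] → ·  [on edge]
    (4,2)@(9, 5): e=[20,12,32] → █
    (5,2)@(11, 5): e=[44,20,0] → ·  [on edge]
    (3,3)@(7, 7): e=[12,20,32] → █
    (4,3)@(9, 7): e=[36,28,0] → ·  [on edge]
    (2,4)@(5, 9): e=[4,28,32] → █
    (3,4)@(7, 9): e=[28,36,0] → ·  [on edge]
    (2,5)@(5, 11): e=[20,44,0] → ·  [on edge]
    (1,6)@(3, 13): e=[12,52,0] → ·  [on edge]
    (0,7)@(1, 15): e=[4,60,0] → ·  [on edge]
  covered (4 px):
    · · · · · · · ·
    · · · · · █ · ·
    · · · · █ · · ·
    · · · █ · · · ·
    · · █ · · · · ·
    · · · · · · · ·
    · · · · · · · ·
    · · · · · · · ·
    · · · · · · · ·
    · · · · · · · ·
T2:
  2·area = 56
  edge (14, 12)→(10, 16): d=(-4,4) right/bottom  bias=-1
  edge (10, 16)→(8, 4): d=(-2,-12) top-left  bias=+0
  edge (8, 4)→(14, 12): d=(6,8) right/bottom  bias=-1
    (4,3)@(9, 7): e=[40,6,10] → █
    (5,3)@(11, 7): e=[32,30,-6] → ·
    (4,4)@(9, 9): e=[32,2,22] → █
    (5,4)@(11, 9): e=[24,26,6] → █
    (6,4)@(13, 9): e=[16,50,-10] → ·
    (4,5)@(9, 11): e=[24,-2,34] → ·
    (5,5)@(11, 11): e=[16,22,18] → █
    (6,5)@(13, 11): e=[8,46,2] → █
    (7,5)@(15, 11): e=[0,70,-14] → ·  [on edge]
    (5,6)@(11, 13): e=[8,18,30] → █
    (6,6)@(13, 13): e=[0,42,14] → ·  [on edge]
    (5,7)@(11, 15): e=[0,14,42] → ·  [on edge]
    (4,8)@(9, 17): e=[0,-14,70] → ·  [on edge]
    (3,9)@(7, 19): e=[0,-42,98] → ·  [on edge]
  covered (6 px):
    · · · · · · · ·
    · · · · · · · ·
    · · · · · · · ·
    · · · · █ · · ·
    · · · · █ █ · ·
    · · · · · █ █ ·
    · · · · · █ · ·
    · · · · · · · ·
    · · · · · · · ·
    · · · · · · · ·
T3:
  2·area = 48  (B↔C swapped to make it positive)
  edge (12, 16)→(8, 0): d=(-4,-16) top-left  bias=+0
  edge (8, 0)→(16, 20): d=(8,20) right/bottom  bias=-1
  edge (16, 20)→(12, 16): d=(-4,-4) top-left  bias=+0
    (4,1)@(9, 3): e=[4,4,40] → █
    (5,1)@(11, 3): e=[36,-36,48] → ·
    (0,2)@(1, 5): e=[-132,180,0] → ·  [on edge]
    (4,2)@(9, 5): e=[-4,20,32] → ·
    (1,3)@(3, 7): e=[-108,156,0] → ·  [on edge]
    (2,4)@(5, 9): e=[-84,132,0] → ·  [on edge]
    (5,4)@(11, 9): e=[12,12,24] → █
    (6,4)@(13, 9): e=[44,-28,32] → ·
    (3,5)@(7, 11): e=[-60,108,0] → ·  [on edge]
    (5,5)@(11, 11): e=[4,28,16] → █
    (6,5)@(13, 11): e=[36,-12,24] → ·
    (4,6)@(9, 13): e=[-36,84,0] → ·  [on edge]
    (5,7)@(11, 15): e=[-12,60,0] → ·  [on edge]
    (6,8)@(13, 17): e=[12,36,0] → █  [on edge]
    (7,9)@(15, 19): e=[36,12,0] → █  [on edge]
  covered (7 px):
    · · · · · · · ·
    · · · · █ · · ·
    · · · · · · · ·
    · · · · · · · ·
    · · · · · █ · ·
    · · · · · █ · ·
    · · · · · · █ ·
    · · · · · · █ ·
    · · · · · · █ ·
    · · · · · · · █

Final: 17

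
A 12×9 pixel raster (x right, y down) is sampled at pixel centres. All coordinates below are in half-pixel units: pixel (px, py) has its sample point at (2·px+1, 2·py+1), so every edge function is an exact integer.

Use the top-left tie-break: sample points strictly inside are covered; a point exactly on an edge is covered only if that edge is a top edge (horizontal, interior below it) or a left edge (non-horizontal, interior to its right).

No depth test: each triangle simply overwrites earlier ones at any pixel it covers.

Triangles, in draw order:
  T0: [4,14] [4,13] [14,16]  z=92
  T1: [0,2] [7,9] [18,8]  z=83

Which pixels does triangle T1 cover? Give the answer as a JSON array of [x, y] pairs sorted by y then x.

T0:
  2·area = 10
  edge (4, 14)→(4, 13): d=(0,-1) top-left  bias=+0
  edge (4, 13)→(14, 16): d=(10,3) right/bottom  bias=-1
  edge (14, 16)→(4, 14): d=(-10,-2) top-left  bias=+0
    (4,7)@(9, 15): e=[5,5,0] → X  [on edge]
    (5,7)@(11, 15): e=[7,-1,4] → .
    (4,8)@(9, 17): e=[5,25,-20] → .
    (9,8)@(19, 17): e=[15,-5,0] → .  [on edge]
  covered (1 px):
    . . . . . . . . . . . .
    . . . . . . . . . . . .
    . . . . . . . . . . . .
    . . . . . . . . . . . .
    . . . . . . . . . . . .
    . . . . . . . . . . . .
    . . . . . . . . . . . .
    . . . . X . . . . . . .
    . . . . . . . . . . . .
T1:
  2·area = 84  (B↔C swapped to make it positive)
  edge (0, 2)→(18, 8): d=(18,6) right/bottom  bias=-1
  edge (18, 8)→(7, 9): d=(-11,1) right/bottom  bias=-1
  edge (7, 9)→(0, 2): d=(-7,-7) top-left  bias=+0
    (0,1)@(1, 3): e=[12,72,0] → X  [on edge]
    (1,1)@(3, 3): e=[0,70,14] → .  [on edge]
    (0,2)@(1, 5): e=[48,50,-14] → .
    (1,2)@(3, 5): e=[36,48,0] → X  [on edge]
    (2,2)@(5, 5): e=[24,46,14] → X
    (3,2)@(7, 5): e=[12,44,28] → X
    (4,2)@(9, 5): e=[0,42,42] → .  [on edge]
    (1,3)@(3, 7): e=[72,26,-14] → .
    (2,3)@(5, 7): e=[60,24,0] → X  [on edge]
    (4,3)@(9, 7): e=[36,20,28] → X
    (5,3)@(11, 7): e=[24,18,42] → X
    (6,3)@(13, 7): e=[12,16,56] → X
    (7,3)@(15, 7): e=[0,14,70] → .  [on edge]
    (3,4)@(7, 9): e=[84,0,0] → .  [on edge]
    (10,4)@(21, 9): e=[0,-14,98] → .  [on edge]
    (4,5)@(9, 11): e=[108,-24,0] → .  [on edge]
    (5,6)@(11, 13): e=[132,-48,0] → .  [on edge]
    (6,7)@(13, 15): e=[156,-72,0] → .  [on edge]
    (7,8)@(15, 17): e=[180,-96,0] → .  [on edge]
  covered (9 px):
    . . . . . . . . . . . .
    X . . . . . . . . . . .
    . X X X . . . . . . . .
    . . X X X X X . . . . .
    . . . . . . . . . . . .
    . . . . . . . . . . . .
    . . . . . . . . . . . .
    . . . . . . . . . . . .
    . . . . . . . . . . . .

Result: [[0,1],[1,2],[2,2],[3,2],[2,3],[3,3],[4,3],[5,3],[6,3]]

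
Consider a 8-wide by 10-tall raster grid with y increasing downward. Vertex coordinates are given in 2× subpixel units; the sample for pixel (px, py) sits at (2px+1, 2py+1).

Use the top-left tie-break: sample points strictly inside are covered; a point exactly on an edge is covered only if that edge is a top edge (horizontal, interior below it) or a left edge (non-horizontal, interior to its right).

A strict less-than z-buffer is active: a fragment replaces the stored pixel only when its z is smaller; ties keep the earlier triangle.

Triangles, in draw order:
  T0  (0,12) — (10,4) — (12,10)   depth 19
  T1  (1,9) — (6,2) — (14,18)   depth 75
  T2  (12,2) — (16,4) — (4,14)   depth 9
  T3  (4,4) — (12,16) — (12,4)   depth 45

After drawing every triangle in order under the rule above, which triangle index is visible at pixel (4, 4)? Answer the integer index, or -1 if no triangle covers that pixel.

T0:
  2·area = 76
  edge (0, 12)→(10, 4): d=(10,-8) top-left  bias=+0
  edge (10, 4)→(12, 10): d=(2,6) right/bottom  bias=-1
  edge (12, 10)→(0, 12): d=(-12,2) right/bottom  bias=-1
    (4,0)@(9, 1): e=[-38,0,114] → .  [on edge]
    (4,2)@(9, 5): e=[2,8,66] → X
    (5,2)@(11, 5): e=[18,-4,62] → .
    (3,3)@(7, 7): e=[6,24,46] → X
    (5,3)@(11, 7): e=[38,0,38] → .  [on edge]
    (2,4)@(5, 9): e=[10,40,26] → X
    (5,4)@(11, 9): e=[58,4,14] → X
    (6,4)@(13, 9): e=[74,-8,10] → .
    (1,5)@(3, 11): e=[14,56,6] → X
    (3,5)@(7, 11): e=[46,32,-2] → .
    (4,5)@(9, 11): e=[62,20,-6] → .
    (5,5)@(11, 11): e=[78,8,-10] → .
    (6,6)@(13, 13): e=[114,0,-38] → .  [on edge]
    (7,9)@(15, 19): e=[190,0,-114] → .  [on edge]
  covered (9 px):
    . . . . . . . .
    . . . . . . . .
    . . . . X . . .
    . . . X X . . .
    . . X X X X . .
    . X X . . . . .
    . . . . . . . .
    . . . . . . . .
    . . . . . . . .
    . . . . . . . .
T1:
  2·area = 136
  edge (1, 9)→(6, 2): d=(5,-7) top-left  bias=+0
  edge (6, 2)→(14, 18): d=(8,16) right/bottom  bias=-1
  edge (14, 18)→(1, 9): d=(-13,-9) top-left  bias=+0
    (2,2)@(5, 5): e=[8,40,88] → X
    (3,2)@(7, 5): e=[22,8,106] → X
    (4,2)@(9, 5): e=[36,-24,124] → .
    (1,3)@(3, 7): e=[4,88,44] → X
    (4,3)@(9, 7): e=[46,-8,98] → .
    (0,4)@(1, 9): e=[0,136,0] → X  [on edge]
    (4,4)@(9, 9): e=[56,8,72] → X
    (5,4)@(11, 9): e=[70,-24,90] → .
    (0,5)@(1, 11): e=[10,152,-26] → .
    (1,5)@(3, 11): e=[24,120,-8] → .
    (2,5)@(5, 11): e=[38,88,10] → X
    (5,5)@(11, 11): e=[80,-8,64] → .
  covered (18 px):
    . . . . . . . .
    . . . . . . . .
    . . X X . . . .
    . X X X . . . .
    X X X X X . . .
    . . X X X . . .
    . . . X X X . .
    . . . . . X . .
    . . . . . . X .
    . . . . . . . .
T2:
  2·area = 64
  edge (12, 2)→(16, 4): d=(4,2) right/bottom  bias=-1
  edge (16, 4)→(4, 14): d=(-12,10) right/bottom  bias=-1
  edge (4, 14)→(12, 2): d=(8,-12) top-left  bias=+0
    (6,1)@(13, 3): e=[2,42,20] → X
    (7,1)@(15, 3): e=[-2,22,44] → .
    (5,2)@(11, 5): e=[14,38,12] → X
    (7,2)@(15, 5): e=[6,-2,60] → .
    (4,3)@(9, 7): e=[26,34,4] → X
    (6,3)@(13, 7): e=[18,-6,52] → .
    (4,4)@(9, 9): e=[34,10,20] → X
    (5,4)@(11, 9): e=[30,-10,44] → .
    (3,5)@(7, 11): e=[46,6,12] → X
    (4,5)@(9, 11): e=[42,-14,36] → .
    (2,6)@(5, 13): e=[58,2,4] → X
    (3,6)@(7, 13): e=[54,-18,28] → .
  covered (8 px):
    . . . . . . . .
    . . . . . . X .
    . . . . . X X .
    . . . . X X . .
    . . . . X . . .
    . . . X . . . .
    . . X . . . . .
    . . . . . . . .
    . . . . . . . .
    . . . . . . . .
T3:
  2·area = 96  (B↔C swapped to make it positive)
  edge (4, 4)→(12, 4): d=(8,0) top-left  bias=+0
  edge (12, 4)→(12, 16): d=(0,12) right/bottom  bias=-1
  edge (12, 16)→(4, 4): d=(-8,-12) top-left  bias=+0
    (2,2)@(5, 5): e=[8,84,4] → X
    (3,2)@(7, 5): e=[8,60,28] → X
    (4,2)@(9, 5): e=[8,36,52] → X
    (5,2)@(11, 5): e=[8,12,76] → X
    (6,2)@(13, 5): e=[8,-12,100] → .
    (2,3)@(5, 7): e=[24,84,-12] → .
    (3,3)@(7, 7): e=[24,60,12] → X
    (6,3)@(13, 7): e=[24,-12,84] → .
    (3,4)@(7, 9): e=[40,60,-4] → .
    (4,4)@(9, 9): e=[40,36,20] → X
    (6,4)@(13, 9): e=[40,-12,68] → .
    (4,5)@(9, 11): e=[56,36,4] → X
  covered (12 px):
    . . . . . . . .
    . . . . . . . .
    . . X X X X . .
    . . . X X X . .
    . . . . X X . .
    . . . . X X . .
    . . . . . X . .
    . . . . . . . .
    . . . . . . . .
    . . . . . . . .

Z-buffer (winner per pixel, '.' = empty):
  . . . . . . . .
  . . . . . . 2 .
  . . 3 3 0 2 2 .
  . 1 1 0 2 2 . .
  1 1 0 0 2 0 . .
  . 0 0 2 3 3 . .
  . . 2 1 1 3 . .
  . . . . . 1 . .
  . . . . . . 1 .
  . . . . . . . .

Final: 2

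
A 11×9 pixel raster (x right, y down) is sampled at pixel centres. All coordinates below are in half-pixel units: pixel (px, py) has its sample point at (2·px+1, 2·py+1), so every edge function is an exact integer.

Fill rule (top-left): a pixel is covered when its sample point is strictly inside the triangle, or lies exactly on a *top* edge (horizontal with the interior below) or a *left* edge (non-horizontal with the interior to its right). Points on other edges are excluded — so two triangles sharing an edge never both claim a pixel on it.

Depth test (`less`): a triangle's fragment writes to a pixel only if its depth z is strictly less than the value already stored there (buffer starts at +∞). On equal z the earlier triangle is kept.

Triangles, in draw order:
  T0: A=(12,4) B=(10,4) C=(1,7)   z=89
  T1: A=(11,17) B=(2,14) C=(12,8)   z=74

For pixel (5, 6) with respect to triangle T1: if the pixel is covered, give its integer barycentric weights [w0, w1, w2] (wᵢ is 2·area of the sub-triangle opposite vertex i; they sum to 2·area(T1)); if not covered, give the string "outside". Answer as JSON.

T0:
  2·area = 6  (B↔C swapped to make it positive)
  edge (12, 4)→(1, 7): d=(-11,3) right/bottom  bias=-1
  edge (1, 7)→(10, 4): d=(9,-3) top-left  bias=+0
  edge (10, 4)→(12, 4): d=(2,0) top-left  bias=+0
    (9,0)@(19, 1): e=[12,0,-6] → ·  [on edge]
    (6,1)@(13, 3): e=[8,0,-2] → ·  [on edge]
    (3,2)@(7, 5): e=[4,0,2] → █  [on edge]
    (4,2)@(9, 5): e=[-2,6,2] → ·
    (0,3)@(1, 7): e=[0,0,6] → ·  [on edge]
    (3,3)@(7, 7): e=[-18,18,6] → ·
  covered (1 px):
    · · · · · · · · · · ·
    · · · · · · · · · · ·
    · · · █ · · · · · · ·
    · · · · · · · · · · ·
    · · · · · · · · · · ·
    · · · · · · · · · · ·
    · · · · · · · · · · ·
    · · · · · · · · · · ·
    · · · · · · · · · · ·
T1:
  2·area = 84
  edge (11, 17)→(2, 14): d=(-9,-3) top-left  bias=+0
  edge (2, 14)→(12, 8): d=(10,-6) top-left  bias=+0
  edge (12, 8)→(11, 17): d=(-1,9) right/bottom  bias=-1
    (8,2)@(17, 5): e=[126,0,-42] → ·  [on edge]
    (5,4)@(11, 9): e=[72,4,8] → █
    (6,4)@(13, 9): e=[78,16,-10] → ·
    (3,5)@(7, 11): e=[42,0,42] → █  [on edge]
    (4,5)@(9, 11): e=[48,12,24] → █
    (6,5)@(13, 11): e=[60,36,-12] → ·
    (2,6)@(5, 13): e=[18,8,58] → █
    (6,6)@(13, 13): e=[42,56,-14] → ·
    (2,7)@(5, 15): e=[0,28,56] → █  [on edge]
    (6,7)@(13, 15): e=[24,76,-16] → ·
    (2,8)@(5, 17): e=[-18,48,54] → ·
    (3,8)@(7, 17): e=[-12,60,36] → ·
    (5,8)@(11, 17): e=[0,84,0] → ·  [on edge]
  covered (12 px):
    · · · · · · · · · · ·
    · · · · · · · · · · ·
    · · · · · · · · · · ·
    · · · · · · · · · · ·
    · · · · · █ · · · · ·
    · · · █ █ █ · · · · ·
    · · █ █ █ █ · · · · ·
    · · █ █ █ █ · · · · ·
    · · · · · · · · · · ·

Final: [44,4,36]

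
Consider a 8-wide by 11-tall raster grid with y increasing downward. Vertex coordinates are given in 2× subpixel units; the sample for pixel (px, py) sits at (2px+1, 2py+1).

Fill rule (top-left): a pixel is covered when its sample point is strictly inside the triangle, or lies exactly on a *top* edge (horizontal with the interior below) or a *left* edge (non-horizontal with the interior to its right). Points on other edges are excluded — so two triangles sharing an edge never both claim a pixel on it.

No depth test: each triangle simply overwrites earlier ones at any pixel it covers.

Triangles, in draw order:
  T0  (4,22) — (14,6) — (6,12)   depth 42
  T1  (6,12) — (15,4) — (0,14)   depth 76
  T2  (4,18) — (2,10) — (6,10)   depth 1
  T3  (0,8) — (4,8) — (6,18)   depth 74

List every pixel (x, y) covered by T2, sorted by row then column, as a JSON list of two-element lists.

T0:
  2·area = 68  (B↔C swapped to make it positive)
  edge (4, 22)→(6, 12): d=(2,-10) top-left  bias=+0
  edge (6, 12)→(14, 6): d=(8,-6) top-left  bias=+0
  edge (14, 6)→(4, 22): d=(-10,16) right/bottom  bias=-1
    (3,3)@(7, 7): e=[0,-34,102] → .  [on edge]
    (6,3)@(13, 7): e=[60,2,6] → X
    (7,3)@(15, 7): e=[80,14,-26] → .
    (5,4)@(11, 9): e=[44,6,18] → X
    (6,4)@(13, 9): e=[64,18,-14] → .
    (4,5)@(9, 11): e=[28,10,30] → X
    (5,5)@(11, 11): e=[48,22,-2] → .
    (3,6)@(7, 13): e=[12,14,42] → X
    (5,6)@(11, 13): e=[52,38,-22] → .
    (3,7)@(7, 15): e=[16,30,22] → X
    (4,7)@(9, 15): e=[36,42,-10] → .
    (2,8)@(5, 17): e=[0,34,34] → X  [on edge]
  covered (9 px):
    . . . . . . . .
    . . . . . . . .
    . . . . . . . .
    . . . . . . X .
    . . . . . X . .
    . . . . X . . .
    . . . X X . . .
    . . . X . . . .
    . . X X . . . .
    . . X . . . . .
    . . . . . . . .
T1:
  2·area = 30  (B↔C swapped to make it positive)
  edge (6, 12)→(0, 14): d=(-6,2) right/bottom  bias=-1
  edge (0, 14)→(15, 4): d=(15,-10) top-left  bias=+0
  edge (15, 4)→(6, 12): d=(-9,8) right/bottom  bias=-1
    (5,3)@(11, 7): e=[20,5,5] → X
    (6,3)@(13, 7): e=[16,25,-11] → .
    (4,4)@(9, 9): e=[12,15,3] → X
    (5,4)@(11, 9): e=[8,35,-13] → .
    (7,4)@(15, 9): e=[0,75,-45] → .  [on edge]
    (2,5)@(5, 11): e=[8,5,17] → X
    (3,5)@(7, 11): e=[4,25,1] → X
    (4,5)@(9, 11): e=[0,45,-15] → .  [on edge]
    (1,6)@(3, 13): e=[0,15,15] → .  [on edge]
    (2,6)@(5, 13): e=[-4,35,-1] → .
    (3,6)@(7, 13): e=[-8,55,-17] → .
  covered (4 px):
    . . . . . . . .
    . . . . . . . .
    . . . . . . . .
    . . . . . X . .
    . . . . X . . .
    . . X X . . . .
    . . . . . . . .
    . . . . . . . .
    . . . . . . . .
    . . . . . . . .
    . . . . . . . .
T2:
  2·area = 32
  edge (4, 18)→(2, 10): d=(-2,-8) top-left  bias=+0
  edge (2, 10)→(6, 10): d=(4,0) top-left  bias=+0
  edge (6, 10)→(4, 18): d=(-2,8) right/bottom  bias=-1
    (1,5)@(3, 11): e=[6,4,22] → X
    (2,5)@(5, 11): e=[22,4,6] → X
    (3,5)@(7, 11): e=[38,4,-10] → .
    (1,6)@(3, 13): e=[2,12,18] → X
    (3,6)@(7, 13): e=[34,12,-14] → .
    (1,7)@(3, 15): e=[-2,20,14] → .
    (2,7)@(5, 15): e=[14,20,-2] → .
  covered (4 px):
    . . . . . . . .
    . . . . . . . .
    . . . . . . . .
    . . . . . . . .
    . . . . . . . .
    . X X . . . . .
    . X X . . . . .
    . . . . . . . .
    . . . . . . . .
    . . . . . . . .
    . . . . . . . .
T3:
  2·area = 40
  edge (0, 8)→(4, 8): d=(4,0) top-left  bias=+0
  edge (4, 8)→(6, 18): d=(2,10) right/bottom  bias=-1
  edge (6, 18)→(0, 8): d=(-6,-10) top-left  bias=+0
    (1,1)@(3, 3): e=[-20,0,60] → .  [on edge]
    (0,4)@(1, 9): e=[4,32,4] → X
    (1,4)@(3, 9): e=[4,12,24] → X
    (2,4)@(5, 9): e=[4,-8,44] → .
    (0,5)@(1, 11): e=[12,36,-8] → .
    (1,5)@(3, 11): e=[12,16,12] → X
    (2,5)@(5, 11): e=[12,-4,32] → .
    (1,6)@(3, 13): e=[20,20,0] → X  [on edge]
    (2,6)@(5, 13): e=[20,0,20] → .  [on edge]
    (1,7)@(3, 15): e=[28,24,-12] → .
    (2,7)@(5, 15): e=[28,4,8] → X
    (3,7)@(7, 15): e=[28,-16,28] → .
  covered (5 px):
    . . . . . . . .
    . . . . . . . .
    . . . . . . . .
    . . . . . . . .
    X X . . . . . .
    . X . . . . . .
    . X . . . . . .
    . . X . . . . .
    . . . . . . . .
    . . . . . . . .
    . . . . . . . .

Answer: [[1,5],[2,5],[1,6],[2,6]]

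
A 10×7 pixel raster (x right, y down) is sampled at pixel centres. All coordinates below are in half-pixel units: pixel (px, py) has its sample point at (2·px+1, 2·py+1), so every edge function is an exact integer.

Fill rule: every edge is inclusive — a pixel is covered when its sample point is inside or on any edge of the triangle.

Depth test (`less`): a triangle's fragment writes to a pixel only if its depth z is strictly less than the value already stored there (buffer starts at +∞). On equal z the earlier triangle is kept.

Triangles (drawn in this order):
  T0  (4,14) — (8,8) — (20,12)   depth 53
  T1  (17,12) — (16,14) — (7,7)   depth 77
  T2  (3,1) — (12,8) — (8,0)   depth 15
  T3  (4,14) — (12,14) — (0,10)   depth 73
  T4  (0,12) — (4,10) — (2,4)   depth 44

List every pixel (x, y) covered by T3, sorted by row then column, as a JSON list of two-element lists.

T0:
  2·area = 88
  edge (4, 14)→(8, 8): d=(4,-6) inclusive
  edge (8, 8)→(20, 12): d=(12,4) inclusive
  edge (20, 12)→(4, 14): d=(-16,2) inclusive
    (2,3)@(5, 7): e=[-22,0,110] → .  [on edge]
    (4,4)@(9, 9): e=[10,8,70] → X
    (5,4)@(11, 9): e=[22,0,66] → X  [on edge]
    (6,4)@(13, 9): e=[34,-8,62] → .
    (3,5)@(7, 11): e=[6,40,42] → X
    (6,5)@(13, 11): e=[42,16,30] → X
    (7,5)@(15, 11): e=[54,8,26] → X
    (8,5)@(17, 11): e=[66,0,22] → X  [on edge]
    (9,5)@(19, 11): e=[78,-8,18] → .
    (2,6)@(5, 13): e=[2,72,14] → X
    (6,6)@(13, 13): e=[50,40,-2] → .
    (7,6)@(15, 13): e=[62,32,-6] → .
  covered (12 px):
    . . . . . . . . . .
    . . . . . . . . . .
    . . . . . . . . . .
    . . . . . . . . . .
    . . . . X X . . . .
    . . . X X X X X X .
    . . X X X X . . . .
T1:
  2·area = 25
  edge (17, 12)→(16, 14): d=(-1,2) inclusive
  edge (16, 14)→(7, 7): d=(-9,-7) inclusive
  edge (7, 7)→(17, 12): d=(10,5) inclusive
    (1,2)@(3, 5): e=[35,-10,0] → .  [on edge]
    (3,3)@(7, 7): e=[25,0,0] → X  [on edge]
    (4,3)@(9, 7): e=[21,14,-10] → .
    (3,4)@(7, 9): e=[23,-18,20] → .
    (5,4)@(11, 9): e=[15,10,0] → X  [on edge]
    (6,4)@(13, 9): e=[11,24,-10] → .
    (5,5)@(11, 11): e=[13,-8,20] → .
    (6,5)@(13, 11): e=[9,6,10] → X
    (7,5)@(15, 11): e=[5,20,0] → X  [on edge]
    (8,5)@(17, 11): e=[1,34,-10] → .
    (6,6)@(13, 13): e=[7,-12,30] → .
    (7,6)@(15, 13): e=[3,2,20] → X
    (9,6)@(19, 13): e=[-5,30,0] → .  [on edge]
  covered (5 px):
    . . . . . . . . . .
    . . . . . . . . . .
    . . . . . . . . . .
    . . . X . . . . . .
    . . . . . X . . . .
    . . . . . . X X . .
    . . . . . . . X . .
T2:
  2·area = 44  (B↔C swapped to make it positive)
  edge (3, 1)→(8, 0): d=(5,-1) inclusive
  edge (8, 0)→(12, 8): d=(4,8) inclusive
  edge (12, 8)→(3, 1): d=(-9,-7) inclusive
    (1,0)@(3, 1): e=[0,44,0] → X  [on edge]
    (2,0)@(5, 1): e=[2,28,14] → X
    (3,0)@(7, 1): e=[4,12,28] → X
    (4,0)@(9, 1): e=[6,-4,42] → .
    (1,1)@(3, 3): e=[10,52,-18] → .
    (2,1)@(5, 3): e=[12,36,-4] → .
    (3,1)@(7, 3): e=[14,20,10] → X
    (4,1)@(9, 3): e=[16,4,24] → X
    (5,1)@(11, 3): e=[18,-12,38] → .
    (3,2)@(7, 5): e=[24,28,-8] → .
    (4,2)@(9, 5): e=[26,12,6] → X
    (5,2)@(11, 5): e=[28,-4,20] → .
  covered (7 px):
    . X X X . . . . . .
    . . . X X . . . . .
    . . . . X . . . . .
    . . . . . X . . . .
    . . . . . . . . . .
    . . . . . . . . . .
    . . . . . . . . . .
T3:
  2·area = 32  (B↔C swapped to make it positive)
  edge (4, 14)→(0, 10): d=(-4,-4) inclusive
  edge (0, 10)→(12, 14): d=(12,4) inclusive
  edge (12, 14)→(4, 14): d=(-8,0) inclusive
    (0,5)@(1, 11): e=[0,8,24] → X  [on edge]
    (1,5)@(3, 11): e=[8,0,24] → X  [on edge]
    (2,5)@(5, 11): e=[16,-8,24] → .
    (0,6)@(1, 13): e=[-8,32,8] → .
    (1,6)@(3, 13): e=[0,24,8] → X  [on edge]
    (2,6)@(5, 13): e=[8,16,8] → X
    (3,6)@(7, 13): e=[16,8,8] → X
    (4,6)@(9, 13): e=[24,0,8] → X  [on edge]
    (5,6)@(11, 13): e=[32,-8,8] → .
  covered (6 px):
    . . . . . . . . . .
    . . . . . . . . . .
    . . . . . . . . . .
    . . . . . . . . . .
    . . . . . . . . . .
    X X . . . . . . . .
    . X X X X . . . . .
T4:
  2·area = 28  (B↔C swapped to make it positive)
  edge (0, 12)→(2, 4): d=(2,-8) inclusive
  edge (2, 4)→(4, 10): d=(2,6) inclusive
  edge (4, 10)→(0, 12): d=(-4,2) inclusive
    (0,0)@(1, 1): e=[-14,0,42] → .  [on edge]
    (1,3)@(3, 7): e=[14,0,14] → X  [on edge]
    (2,3)@(5, 7): e=[30,-12,10] → .
    (0,4)@(1, 9): e=[2,16,10] → X
    (2,4)@(5, 9): e=[34,-8,2] → .
    (0,5)@(1, 11): e=[6,20,2] → X
    (1,5)@(3, 11): e=[22,8,-2] → .
    (0,6)@(1, 13): e=[10,24,-6] → .
    (2,6)@(5, 13): e=[42,0,-14] → .  [on edge]
  covered (4 px):
    . . . . . . . . . .
    . . . . . . . . . .
    . . . . . . . . . .
    . X . . . . . . . .
    X X . . . . . . . .
    X . . . . . . . . .
    . . . . . . . . . .

Result: [[0,5],[1,5],[1,6],[2,6],[3,6],[4,6]]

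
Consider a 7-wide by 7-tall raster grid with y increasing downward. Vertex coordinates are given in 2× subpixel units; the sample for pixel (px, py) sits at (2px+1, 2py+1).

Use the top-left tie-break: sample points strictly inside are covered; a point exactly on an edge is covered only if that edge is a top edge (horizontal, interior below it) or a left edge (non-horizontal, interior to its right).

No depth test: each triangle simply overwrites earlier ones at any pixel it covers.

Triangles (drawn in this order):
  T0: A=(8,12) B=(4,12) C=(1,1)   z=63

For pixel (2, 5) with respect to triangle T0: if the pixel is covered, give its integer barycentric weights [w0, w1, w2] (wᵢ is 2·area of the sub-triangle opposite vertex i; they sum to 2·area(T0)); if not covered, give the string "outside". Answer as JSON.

T0:
  2·area = 44
  edge (8, 12)→(4, 12): d=(-4,0) right/bottom  bias=-1
  edge (4, 12)→(1, 1): d=(-3,-11) top-left  bias=+0
  edge (1, 1)→(8, 12): d=(7,11) right/bottom  bias=-1
    (0,0)@(1, 1): e=[44,0,0] → ·  [on edge]
    (1,2)@(3, 5): e=[28,10,6] → #
    (2,2)@(5, 5): e=[28,32,-16] → ·
    (1,3)@(3, 7): e=[20,4,20] → #
    (2,3)@(5, 7): e=[20,26,-2] → ·
    (1,4)@(3, 9): e=[12,-2,34] → ·
    (2,4)@(5, 9): e=[12,20,12] → #
    (3,4)@(7, 9): e=[12,42,-10] → ·
    (2,5)@(5, 11): e=[4,14,26] → #
    (3,5)@(7, 11): e=[4,36,4] → #
    (4,5)@(9, 11): e=[4,58,-18] → ·
    (2,6)@(5, 13): e=[-4,8,40] → ·
  covered (5 px):
    · · · · · · ·
    · · · · · · ·
    · # · · · · ·
    · # · · · · ·
    · · # · · · ·
    · · # # · · ·
    · · · · · · ·

Result: [14,26,4]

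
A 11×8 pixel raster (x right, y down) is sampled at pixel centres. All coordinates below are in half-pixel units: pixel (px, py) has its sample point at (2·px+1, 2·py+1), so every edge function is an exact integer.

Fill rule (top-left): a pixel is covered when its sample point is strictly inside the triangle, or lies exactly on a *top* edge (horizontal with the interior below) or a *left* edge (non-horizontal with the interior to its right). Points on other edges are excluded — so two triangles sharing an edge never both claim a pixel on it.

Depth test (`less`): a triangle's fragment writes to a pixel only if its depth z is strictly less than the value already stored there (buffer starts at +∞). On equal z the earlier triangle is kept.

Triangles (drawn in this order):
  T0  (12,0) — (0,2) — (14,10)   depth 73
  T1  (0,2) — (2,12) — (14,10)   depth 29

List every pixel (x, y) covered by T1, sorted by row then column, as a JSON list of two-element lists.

T0:
  2·area = 124  (B↔C swapped to make it positive)
  edge (12, 0)→(14, 10): d=(2,10) right/bottom  bias=-1
  edge (14, 10)→(0, 2): d=(-14,-8) top-left  bias=+0
  edge (0, 2)→(12, 0): d=(12,-2) top-left  bias=+0
    (3,0)@(7, 1): e=[52,70,2] → █
    (4,0)@(9, 1): e=[32,86,6] → █
    (5,0)@(11, 1): e=[12,102,10] → █
    (6,0)@(13, 1): e=[-8,118,14] → ·
    (1,1)@(3, 3): e=[96,10,18] → █
    (2,1)@(5, 3): e=[76,26,22] → █
    (6,1)@(13, 3): e=[-4,90,38] → ·
    (1,2)@(3, 5): e=[100,-18,42] → ·
    (2,2)@(5, 5): e=[80,-2,46] → ·
    (3,2)@(7, 5): e=[60,14,50] → █
    (6,2)@(13, 5): e=[0,62,62] → ·  [on edge]
    (3,3)@(7, 7): e=[64,-14,74] → ·
    (7,7)@(15, 15): e=[0,-62,186] → ·  [on edge]
  covered (15 px):
    · · · █ █ █ · · · · ·
    · █ █ █ █ █ · · · · ·
    · · · █ █ █ · · · · ·
    · · · · █ █ █ · · · ·
    · · · · · · █ · · · ·
    · · · · · · · · · · ·
    · · · · · · · · · · ·
    · · · · · · · · · · ·
T1:
  2·area = 124  (B↔C swapped to make it positive)
  edge (0, 2)→(14, 10): d=(14,8) right/bottom  bias=-1
  edge (14, 10)→(2, 12): d=(-12,2) right/bottom  bias=-1
  edge (2, 12)→(0, 2): d=(-2,-10) top-left  bias=+0
    (0,1)@(1, 3): e=[6,110,8] → █
    (1,1)@(3, 3): e=[-10,106,28] → ·
    (0,2)@(1, 5): e=[34,86,4] → █
    (1,2)@(3, 5): e=[18,82,24] → █
    (2,2)@(5, 5): e=[2,78,44] → █
    (3,2)@(7, 5): e=[-14,74,64] → ·
    (0,3)@(1, 7): e=[62,62,0] → █  [on edge]
    (3,3)@(7, 7): e=[14,50,60] → █
    (4,3)@(9, 7): e=[-2,46,80] → ·
    (0,4)@(1, 9): e=[90,38,-4] → ·
    (1,4)@(3, 9): e=[74,34,16] → █
    (4,4)@(9, 9): e=[26,22,76] → █
  covered (16 px):
    · · · · · · · · · · ·
    █ · · · · · · · · · ·
    █ █ █ · · · · · · · ·
    █ █ █ █ · · · · · · ·
    · █ █ █ █ █ · · · · ·
    · █ █ █ · · · · · · ·
    · · · · · · · · · · ·
    · · · · · · · · · · ·

Final: [[0,1],[0,2],[1,2],[2,2],[0,3],[1,3],[2,3],[3,3],[1,4],[2,4],[3,4],[4,4],[5,4],[1,5],[2,5],[3,5]]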